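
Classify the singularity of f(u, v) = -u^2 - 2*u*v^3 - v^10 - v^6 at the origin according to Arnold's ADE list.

A9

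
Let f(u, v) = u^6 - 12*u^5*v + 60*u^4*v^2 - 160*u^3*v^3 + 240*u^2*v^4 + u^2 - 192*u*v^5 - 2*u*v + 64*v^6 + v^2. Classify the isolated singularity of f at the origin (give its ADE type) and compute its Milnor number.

The Hessian of f at 0 has rank 1. Corank 1: A-series; mu = 5 gives A_5.

Type A_5, Milnor number mu = 5.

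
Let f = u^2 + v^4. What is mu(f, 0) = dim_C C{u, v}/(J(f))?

3

The Hessian of f at 0 has rank 1. Corank 1: A-series; mu = 3 gives A_3.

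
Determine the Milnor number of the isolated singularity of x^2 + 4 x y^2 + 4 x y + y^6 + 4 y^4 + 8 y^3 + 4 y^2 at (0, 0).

5

The Hessian of f at 0 is [[2, 4], [4, 8]] with rank 1, so corank 1. A Groebner basis of the Jacobian ideal J(f) in C{x,y} is {x^3 + 6*x^2 + 20*x*y - 8*x - 16*y, x^2*y - 2*x^2 - 6*x*y + 2*x + 4*y, x/2 + y^2 + y}; counting standard monomials gives mu = 5. Corank 1: A-series; mu = 5 gives A_5.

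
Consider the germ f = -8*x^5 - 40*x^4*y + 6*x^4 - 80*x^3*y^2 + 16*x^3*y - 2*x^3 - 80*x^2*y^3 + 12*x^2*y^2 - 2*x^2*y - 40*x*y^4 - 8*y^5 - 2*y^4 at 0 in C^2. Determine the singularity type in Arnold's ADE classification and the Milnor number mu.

Type D_{5}, Milnor number mu = 5.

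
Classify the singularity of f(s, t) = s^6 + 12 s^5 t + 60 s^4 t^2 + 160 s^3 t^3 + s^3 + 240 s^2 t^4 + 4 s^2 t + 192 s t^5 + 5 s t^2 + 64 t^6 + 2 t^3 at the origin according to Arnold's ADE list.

D_{7}

The Hessian of f at 0 is [[0, 0], [0, 0]] with rank 0, so corank 2. A Groebner basis of the Jacobian ideal J(f) in C{s,t} is {-s*t/6 + t^5 - t^2/6, s*t^2 + t^3, s^2 + 3*s*t + 2*t^2}; counting standard monomials gives mu = 7. Corank 2; j^3 = (s + t)^2*(s + 2*t) has shape L^2 M (L != M), so D-series; mu = 7 gives D_7.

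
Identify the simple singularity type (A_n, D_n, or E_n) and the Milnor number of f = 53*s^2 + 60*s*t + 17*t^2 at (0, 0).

Type A_{1}, Milnor number mu = 1.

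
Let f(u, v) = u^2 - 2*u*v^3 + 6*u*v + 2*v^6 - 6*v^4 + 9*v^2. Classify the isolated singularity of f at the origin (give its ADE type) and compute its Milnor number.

The Hessian of f at 0 has rank 1. Corank 1: A-series; mu = 5 gives A_5.

Type A_{5}, Milnor number mu = 5.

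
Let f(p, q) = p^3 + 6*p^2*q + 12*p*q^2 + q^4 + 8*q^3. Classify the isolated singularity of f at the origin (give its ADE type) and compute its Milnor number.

Type E6, Milnor number mu = 6.

The Hessian of f at 0 is [[0, 0], [0, 0]] with rank 0, so corank 2. A Groebner basis of the Jacobian ideal J(f) in C{p,q} is {q^3, p^2 + 4*p*q + 4*q^2}; counting standard monomials gives mu = 6. Corank 2; j^3 = (p + 2*q)^3 is a perfect cube, so E-series; the 4-jet and mu = 6 give E_6.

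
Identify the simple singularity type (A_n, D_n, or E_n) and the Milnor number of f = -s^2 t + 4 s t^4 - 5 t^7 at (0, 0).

Type D_8, Milnor number mu = 8.

The Hessian of f at 0 has rank 0. Corank 2; j^3 = -s^2*t has shape L^2 M (L != M), so D-series; mu = 8 gives D_8.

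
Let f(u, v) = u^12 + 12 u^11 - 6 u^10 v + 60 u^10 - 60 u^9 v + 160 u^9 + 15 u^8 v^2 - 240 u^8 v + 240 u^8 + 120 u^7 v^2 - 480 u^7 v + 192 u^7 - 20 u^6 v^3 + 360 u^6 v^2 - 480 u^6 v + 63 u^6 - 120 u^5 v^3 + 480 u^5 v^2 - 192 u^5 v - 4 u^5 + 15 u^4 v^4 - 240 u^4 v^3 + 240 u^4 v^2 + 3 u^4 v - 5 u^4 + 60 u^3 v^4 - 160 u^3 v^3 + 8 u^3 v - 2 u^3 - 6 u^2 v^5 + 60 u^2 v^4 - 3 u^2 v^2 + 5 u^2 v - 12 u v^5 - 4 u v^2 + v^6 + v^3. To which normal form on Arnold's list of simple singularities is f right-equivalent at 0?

D7

The Hessian of f at 0 has rank 0. Corank 2; j^3 = -(u - v)^2*(2*u - v) has shape L^2 M (L != M), so D-series; mu = 7 gives D_7.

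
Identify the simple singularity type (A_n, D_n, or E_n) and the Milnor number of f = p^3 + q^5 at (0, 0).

Type E_8, Milnor number mu = 8.

The Hessian of f at 0 has rank 0. Corank 2; j^3 = p^3 is a perfect cube, so E-series; the 5-jet and mu = 8 give E_8.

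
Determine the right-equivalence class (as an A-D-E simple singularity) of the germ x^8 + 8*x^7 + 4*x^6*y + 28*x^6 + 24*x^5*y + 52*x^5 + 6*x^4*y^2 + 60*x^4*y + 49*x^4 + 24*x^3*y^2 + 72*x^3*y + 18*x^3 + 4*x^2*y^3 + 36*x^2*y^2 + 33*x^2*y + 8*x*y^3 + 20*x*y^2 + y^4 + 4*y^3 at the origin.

The Hessian of f at 0 has rank 0. Corank 2; j^3 = (2*x + y)*(3*x + 2*y)^2 has shape L^2 M (L != M), so D-series; mu = 5 gives D_5.

D_{5}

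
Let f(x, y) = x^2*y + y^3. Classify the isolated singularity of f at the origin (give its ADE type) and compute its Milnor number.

Type D_{4}, Milnor number mu = 4.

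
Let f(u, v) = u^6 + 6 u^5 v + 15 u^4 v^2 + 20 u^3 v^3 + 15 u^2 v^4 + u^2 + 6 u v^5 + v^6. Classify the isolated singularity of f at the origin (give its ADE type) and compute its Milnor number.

Type A_{5}, Milnor number mu = 5.

The Hessian of f at 0 has rank 1. Corank 1: A-series; mu = 5 gives A_5.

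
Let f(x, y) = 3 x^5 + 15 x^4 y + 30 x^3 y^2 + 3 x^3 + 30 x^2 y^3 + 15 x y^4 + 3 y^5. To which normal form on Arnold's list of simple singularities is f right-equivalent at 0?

E_8

The Hessian of f at 0 has rank 0. Corank 2; j^3 = 3*x^3 is a perfect cube, so E-series; the 5-jet and mu = 8 give E_8.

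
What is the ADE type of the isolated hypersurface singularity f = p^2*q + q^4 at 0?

D_5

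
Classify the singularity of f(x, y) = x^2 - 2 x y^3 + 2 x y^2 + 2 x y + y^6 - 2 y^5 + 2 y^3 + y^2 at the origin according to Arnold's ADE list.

The Hessian of f at 0 has rank 1. Corank 1: A-series; mu = 3 gives A_3.

A_{3}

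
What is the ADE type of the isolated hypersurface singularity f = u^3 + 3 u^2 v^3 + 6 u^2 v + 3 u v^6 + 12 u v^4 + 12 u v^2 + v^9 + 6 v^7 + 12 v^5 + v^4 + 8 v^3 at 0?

E_6

The Hessian of f at 0 has rank 0. Corank 2; j^3 = (u + 2*v)^3 is a perfect cube, so E-series; the 4-jet and mu = 6 give E_6.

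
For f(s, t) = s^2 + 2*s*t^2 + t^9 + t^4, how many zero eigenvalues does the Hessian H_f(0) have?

Hessian at 0 has rank 1.

1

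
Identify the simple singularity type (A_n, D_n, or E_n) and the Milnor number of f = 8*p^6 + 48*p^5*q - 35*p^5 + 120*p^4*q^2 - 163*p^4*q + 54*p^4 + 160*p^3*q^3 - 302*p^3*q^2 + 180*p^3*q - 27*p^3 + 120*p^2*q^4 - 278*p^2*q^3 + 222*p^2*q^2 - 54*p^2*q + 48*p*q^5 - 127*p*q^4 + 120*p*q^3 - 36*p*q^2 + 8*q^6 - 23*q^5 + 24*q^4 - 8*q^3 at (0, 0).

Type E_{8}, Milnor number mu = 8.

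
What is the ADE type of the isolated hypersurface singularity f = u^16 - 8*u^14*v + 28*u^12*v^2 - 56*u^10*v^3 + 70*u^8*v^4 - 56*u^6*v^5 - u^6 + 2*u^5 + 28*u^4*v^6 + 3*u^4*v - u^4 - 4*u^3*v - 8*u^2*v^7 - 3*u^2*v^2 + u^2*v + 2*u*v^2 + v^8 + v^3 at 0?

D_{9}

The Hessian of f at 0 has rank 0. Corank 2; j^3 = v*(u + v)^2 has shape L^2 M (L != M), so D-series; mu = 9 gives D_9.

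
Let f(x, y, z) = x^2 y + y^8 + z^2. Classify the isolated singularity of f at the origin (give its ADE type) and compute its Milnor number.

The Hessian of f at 0 has rank 1. Corank 2; j^3 = x^2*y has shape L^2 M (L != M), so D-series; mu = 9 gives D_9.

Type D_{9}, Milnor number mu = 9.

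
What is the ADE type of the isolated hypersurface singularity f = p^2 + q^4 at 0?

The Hessian of f at 0 is [[2, 0], [0, 0]] with rank 1, so corank 1. A Groebner basis of the Jacobian ideal J(f) in C{p,q} is {q^3, p}; counting standard monomials gives mu = 3. Corank 1: A-series; mu = 3 gives A_3.

A_{3}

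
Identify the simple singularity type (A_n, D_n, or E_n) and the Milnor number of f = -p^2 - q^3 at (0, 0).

The Hessian of f at 0 has rank 1. Corank 1: A-series; mu = 2 gives A_2.

Type A_{2}, Milnor number mu = 2.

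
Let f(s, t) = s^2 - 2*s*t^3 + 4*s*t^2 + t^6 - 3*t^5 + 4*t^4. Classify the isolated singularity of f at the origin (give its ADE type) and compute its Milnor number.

Type A4, Milnor number mu = 4.

The Hessian of f at 0 has rank 1. Corank 1: A-series; mu = 4 gives A_4.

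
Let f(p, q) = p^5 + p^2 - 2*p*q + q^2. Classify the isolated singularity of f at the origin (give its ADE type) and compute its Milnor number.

The Hessian of f at 0 is [[2, -2], [-2, 2]] with rank 1, so corank 1. A Groebner basis of the Jacobian ideal J(f) in C{p,q} is {q^4, p - q}; counting standard monomials gives mu = 4. Corank 1: A-series; mu = 4 gives A_4.

Type A_4, Milnor number mu = 4.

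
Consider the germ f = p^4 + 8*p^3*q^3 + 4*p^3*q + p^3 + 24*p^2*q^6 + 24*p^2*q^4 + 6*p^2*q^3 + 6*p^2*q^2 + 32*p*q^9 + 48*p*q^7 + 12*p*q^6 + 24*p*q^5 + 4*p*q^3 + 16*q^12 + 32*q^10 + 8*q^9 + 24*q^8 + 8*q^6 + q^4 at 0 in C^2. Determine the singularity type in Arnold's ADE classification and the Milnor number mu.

Type E_{6}, Milnor number mu = 6.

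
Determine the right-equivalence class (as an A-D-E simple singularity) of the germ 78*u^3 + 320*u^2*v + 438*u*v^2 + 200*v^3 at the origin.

D_{4}

The Hessian of f at 0 is [[0, 0], [0, 0]] with rank 0, so corank 2. A Groebner basis of the Jacobian ideal J(f) in C{u,v} is {v^3, u^2 - 39*v^2/23, u*v + 30*v^2/23}; counting standard monomials gives mu = 4. Corank 2; j^3 = 2*(3*u + 4*v)*(13*u^2 + 36*u*v + 25*v^2) splits into three distinct lines over C (the quadratic factor has nonzero discriminant), so D_4.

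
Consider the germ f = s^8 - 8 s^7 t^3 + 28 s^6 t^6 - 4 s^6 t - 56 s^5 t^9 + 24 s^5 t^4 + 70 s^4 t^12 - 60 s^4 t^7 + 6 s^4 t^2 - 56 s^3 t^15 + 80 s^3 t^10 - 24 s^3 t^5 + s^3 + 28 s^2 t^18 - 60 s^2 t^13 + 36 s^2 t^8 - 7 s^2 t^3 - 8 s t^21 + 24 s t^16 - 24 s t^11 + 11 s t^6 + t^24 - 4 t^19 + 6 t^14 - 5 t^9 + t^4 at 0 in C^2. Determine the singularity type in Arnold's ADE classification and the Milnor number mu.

Type E_6, Milnor number mu = 6.

The Hessian of f at 0 has rank 0. Corank 2; j^3 = s^3 is a perfect cube, so E-series; the 4-jet and mu = 6 give E_6.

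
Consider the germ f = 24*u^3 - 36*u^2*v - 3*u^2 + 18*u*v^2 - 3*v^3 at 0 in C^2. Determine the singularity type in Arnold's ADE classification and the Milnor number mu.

The Hessian of f at 0 has rank 1. Corank 1: A-series; mu = 2 gives A_2.

Type A2, Milnor number mu = 2.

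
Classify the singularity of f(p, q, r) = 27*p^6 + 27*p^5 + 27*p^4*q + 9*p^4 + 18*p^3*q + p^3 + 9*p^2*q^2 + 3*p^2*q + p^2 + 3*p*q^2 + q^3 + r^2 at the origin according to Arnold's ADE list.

A_2

The Hessian of f at 0 has rank 2. Corank 1: A-series; mu = 2 gives A_2.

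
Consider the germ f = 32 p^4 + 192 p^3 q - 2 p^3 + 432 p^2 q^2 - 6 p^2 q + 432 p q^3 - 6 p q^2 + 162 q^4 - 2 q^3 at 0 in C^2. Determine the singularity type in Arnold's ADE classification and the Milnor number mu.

The Hessian of f at 0 is [[0, 0], [0, 0]] with rank 0, so corank 2. A Groebner basis of the Jacobian ideal J(f) in C{p,q} is {q^4, p*q^2 + 7*q^3/6, p^2 + 2*p*q + q^2}; counting standard monomials gives mu = 6. Corank 2; j^3 = -2*(p + q)^3 is a perfect cube, so E-series; the 4-jet and mu = 6 give E_6.

Type E_{6}, Milnor number mu = 6.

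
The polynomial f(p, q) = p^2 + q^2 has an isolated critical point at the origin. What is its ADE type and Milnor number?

The Hessian of f at 0 is [[2, 0], [0, 2]] with rank 2, so corank 0. A Groebner basis of the Jacobian ideal J(f) in C{p,q} is {p, q}; counting standard monomials gives mu = 1. Corank 0: nondegenerate Morse point, so A_1.

Type A1, Milnor number mu = 1.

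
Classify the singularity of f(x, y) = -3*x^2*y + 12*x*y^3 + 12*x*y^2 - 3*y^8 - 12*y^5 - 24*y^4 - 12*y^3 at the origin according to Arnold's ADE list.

D_9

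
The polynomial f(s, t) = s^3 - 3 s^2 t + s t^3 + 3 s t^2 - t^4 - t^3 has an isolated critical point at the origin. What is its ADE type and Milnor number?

Type E7, Milnor number mu = 7.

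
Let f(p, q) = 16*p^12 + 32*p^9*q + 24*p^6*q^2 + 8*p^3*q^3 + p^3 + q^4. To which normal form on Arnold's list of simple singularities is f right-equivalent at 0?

The Hessian of f at 0 has rank 0. Corank 2; j^3 = p^3 is a perfect cube, so E-series; the 4-jet and mu = 6 give E_6.

E6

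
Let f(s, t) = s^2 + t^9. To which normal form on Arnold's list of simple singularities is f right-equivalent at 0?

The Hessian of f at 0 has rank 1. Corank 1: A-series; mu = 8 gives A_8.

A_{8}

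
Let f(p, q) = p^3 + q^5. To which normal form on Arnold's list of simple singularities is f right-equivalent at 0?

E_8

The Hessian of f at 0 has rank 0. Corank 2; j^3 = p^3 is a perfect cube, so E-series; the 5-jet and mu = 8 give E_8.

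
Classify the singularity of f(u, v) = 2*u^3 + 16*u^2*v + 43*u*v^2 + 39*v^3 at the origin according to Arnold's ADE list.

The Hessian of f at 0 is [[0, 0], [0, 0]] with rank 0, so corank 2. A Groebner basis of the Jacobian ideal J(f) in C{u,v} is {v^3, u^2 - 23*v^2/2, u*v + 7*v^2/2}; counting standard monomials gives mu = 4. Corank 2; j^3 = (u + 3*v)*(2*u^2 + 10*u*v + 13*v^2) splits into three distinct lines over C (the quadratic factor has nonzero discriminant), so D_4.

D_4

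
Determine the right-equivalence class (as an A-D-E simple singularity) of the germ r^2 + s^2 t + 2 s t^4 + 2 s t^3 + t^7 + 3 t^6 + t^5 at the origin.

D_{7}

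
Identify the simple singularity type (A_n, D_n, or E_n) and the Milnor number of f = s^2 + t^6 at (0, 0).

Type A5, Milnor number mu = 5.

The Hessian of f at 0 has rank 1. Corank 1: A-series; mu = 5 gives A_5.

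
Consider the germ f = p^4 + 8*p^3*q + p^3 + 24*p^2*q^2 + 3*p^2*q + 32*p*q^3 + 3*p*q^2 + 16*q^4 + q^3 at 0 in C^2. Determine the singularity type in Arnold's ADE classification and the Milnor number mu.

Type E6, Milnor number mu = 6.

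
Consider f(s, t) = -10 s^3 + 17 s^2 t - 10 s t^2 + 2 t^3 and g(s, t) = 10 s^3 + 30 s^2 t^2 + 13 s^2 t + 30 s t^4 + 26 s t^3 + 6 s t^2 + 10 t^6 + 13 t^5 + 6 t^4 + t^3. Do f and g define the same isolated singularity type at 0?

Yes.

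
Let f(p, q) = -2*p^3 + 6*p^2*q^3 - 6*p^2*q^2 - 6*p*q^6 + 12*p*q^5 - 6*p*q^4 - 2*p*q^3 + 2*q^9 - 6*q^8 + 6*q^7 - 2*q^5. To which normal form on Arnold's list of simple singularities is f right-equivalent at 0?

The Hessian of f at 0 has rank 0. Corank 2; j^3 = -2*p^3 is a perfect cube, so E-series; the 4-jet and mu = 7 give E_7.

E_{7}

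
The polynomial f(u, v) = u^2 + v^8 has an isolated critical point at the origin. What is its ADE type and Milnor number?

The Hessian of f at 0 has rank 1. Corank 1: A-series; mu = 7 gives A_7.

Type A_{7}, Milnor number mu = 7.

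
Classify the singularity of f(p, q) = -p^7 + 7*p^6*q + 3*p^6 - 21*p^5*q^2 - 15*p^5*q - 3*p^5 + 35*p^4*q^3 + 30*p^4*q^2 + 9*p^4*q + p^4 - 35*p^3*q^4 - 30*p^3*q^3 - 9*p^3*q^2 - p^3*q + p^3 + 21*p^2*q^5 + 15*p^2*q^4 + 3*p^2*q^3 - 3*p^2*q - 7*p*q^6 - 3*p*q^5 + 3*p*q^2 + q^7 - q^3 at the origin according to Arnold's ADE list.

The Hessian of f at 0 has rank 0. Corank 2; j^3 = (p - q)^3 is a perfect cube, so E-series; the 4-jet and mu = 7 give E_7.

E_7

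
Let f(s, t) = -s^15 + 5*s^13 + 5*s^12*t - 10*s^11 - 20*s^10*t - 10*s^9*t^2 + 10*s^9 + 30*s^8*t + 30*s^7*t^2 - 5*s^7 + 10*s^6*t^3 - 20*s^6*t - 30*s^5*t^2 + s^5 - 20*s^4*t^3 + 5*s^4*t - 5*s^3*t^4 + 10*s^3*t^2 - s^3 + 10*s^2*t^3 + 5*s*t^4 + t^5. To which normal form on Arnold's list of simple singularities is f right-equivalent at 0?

E_{8}

The Hessian of f at 0 is [[0, 0], [0, 0]] with rank 0, so corank 2. A Groebner basis of the Jacobian ideal J(f) in C{s,t} is {t^5, s*t^3 + t^4/4, s^2}; counting standard monomials gives mu = 8. Corank 2; j^3 = -s^3 is a perfect cube, so E-series; the 5-jet and mu = 8 give E_8.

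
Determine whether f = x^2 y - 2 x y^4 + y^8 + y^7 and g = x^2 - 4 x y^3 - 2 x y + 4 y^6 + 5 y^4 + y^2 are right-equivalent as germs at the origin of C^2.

No.

The Hessian of f at 0 has rank 0. Corank 2; j^3 = x^2*y has shape L^2 M (L != M), so D-series; mu = 9 gives D_9. The Hessian of g at 0 has rank 1. Corank 1: A-series; mu = 3 gives A_3. f is D_9 but g is A_3, hence not right-equivalent.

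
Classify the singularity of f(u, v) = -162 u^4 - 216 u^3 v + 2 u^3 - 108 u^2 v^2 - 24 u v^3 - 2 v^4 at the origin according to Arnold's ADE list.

E6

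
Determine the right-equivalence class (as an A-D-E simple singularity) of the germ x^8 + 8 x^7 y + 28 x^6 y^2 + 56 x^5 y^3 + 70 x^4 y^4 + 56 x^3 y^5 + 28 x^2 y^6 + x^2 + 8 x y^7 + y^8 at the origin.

A_{7}

The Hessian of f at 0 has rank 1. Corank 1: A-series; mu = 7 gives A_7.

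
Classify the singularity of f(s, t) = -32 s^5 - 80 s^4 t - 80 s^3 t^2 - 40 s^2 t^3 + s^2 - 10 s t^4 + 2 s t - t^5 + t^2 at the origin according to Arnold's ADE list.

A_{4}

The Hessian of f at 0 is [[2, 2], [2, 2]] with rank 1, so corank 1. A Groebner basis of the Jacobian ideal J(f) in C{s,t} is {t^4, s + t}; counting standard monomials gives mu = 4. Corank 1: A-series; mu = 4 gives A_4.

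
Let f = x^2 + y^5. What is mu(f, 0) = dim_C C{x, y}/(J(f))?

The Hessian of f at 0 has rank 1. Corank 1: A-series; mu = 4 gives A_4.

4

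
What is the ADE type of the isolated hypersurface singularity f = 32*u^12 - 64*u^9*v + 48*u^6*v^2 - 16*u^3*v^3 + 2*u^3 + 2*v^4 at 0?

E_{6}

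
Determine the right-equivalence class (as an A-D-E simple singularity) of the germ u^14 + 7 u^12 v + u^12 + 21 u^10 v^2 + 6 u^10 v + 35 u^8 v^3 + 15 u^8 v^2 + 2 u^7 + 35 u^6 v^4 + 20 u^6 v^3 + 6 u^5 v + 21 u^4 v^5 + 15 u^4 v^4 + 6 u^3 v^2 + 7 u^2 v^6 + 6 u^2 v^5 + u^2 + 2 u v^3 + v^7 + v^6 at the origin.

A_{6}

The Hessian of f at 0 has rank 1. Corank 1: A-series; mu = 6 gives A_6.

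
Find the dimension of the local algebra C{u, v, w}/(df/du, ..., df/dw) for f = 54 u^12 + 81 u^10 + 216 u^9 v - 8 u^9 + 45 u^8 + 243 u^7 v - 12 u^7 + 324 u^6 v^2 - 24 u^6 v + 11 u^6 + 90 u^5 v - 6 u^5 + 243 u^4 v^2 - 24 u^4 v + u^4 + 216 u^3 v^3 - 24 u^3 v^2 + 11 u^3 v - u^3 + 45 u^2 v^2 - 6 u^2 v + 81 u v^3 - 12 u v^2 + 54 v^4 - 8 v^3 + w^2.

7

The Hessian of f at 0 has rank 1. Corank 2; j^3 = -(u + 2*v)^3 is a perfect cube, so E-series; the 4-jet and mu = 7 give E_7.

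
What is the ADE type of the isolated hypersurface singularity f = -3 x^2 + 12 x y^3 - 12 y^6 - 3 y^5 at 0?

The Hessian of f at 0 has rank 1. Corank 1: A-series; mu = 4 gives A_4.

A4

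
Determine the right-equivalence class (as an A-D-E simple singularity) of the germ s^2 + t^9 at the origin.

The Hessian of f at 0 is [[2, 0], [0, 0]] with rank 1, so corank 1. A Groebner basis of the Jacobian ideal J(f) in C{s,t} is {t^8, s}; counting standard monomials gives mu = 8. Corank 1: A-series; mu = 8 gives A_8.

A_{8}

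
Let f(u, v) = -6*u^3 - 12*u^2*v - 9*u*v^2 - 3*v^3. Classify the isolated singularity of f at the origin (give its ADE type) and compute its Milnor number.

Type D_{4}, Milnor number mu = 4.

The Hessian of f at 0 has rank 0. Corank 2; j^3 = -3*(u + v)*(2*u^2 + 2*u*v + v^2) splits into three distinct lines over C (the quadratic factor has nonzero discriminant), so D_4.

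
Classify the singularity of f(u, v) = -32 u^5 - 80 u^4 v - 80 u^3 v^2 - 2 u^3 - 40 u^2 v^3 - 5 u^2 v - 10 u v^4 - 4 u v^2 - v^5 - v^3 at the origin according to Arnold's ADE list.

D_6

The Hessian of f at 0 is [[0, 0], [0, 0]] with rank 0, so corank 2. A Groebner basis of the Jacobian ideal J(f) in C{u,v} is {u*v/10 + v^4 + v^2/10, u*v^2 + v^3, u^2 + 3*u*v/2 + v^2/2}; counting standard monomials gives mu = 6. Corank 2; j^3 = -(u + v)^2*(2*u + v) has shape L^2 M (L != M), so D-series; mu = 6 gives D_6.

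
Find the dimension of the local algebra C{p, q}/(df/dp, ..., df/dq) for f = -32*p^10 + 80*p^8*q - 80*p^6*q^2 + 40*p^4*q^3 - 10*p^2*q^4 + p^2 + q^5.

4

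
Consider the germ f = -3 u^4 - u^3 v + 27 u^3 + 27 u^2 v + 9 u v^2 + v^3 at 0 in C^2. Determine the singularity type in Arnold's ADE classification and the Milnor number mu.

Type E_{7}, Milnor number mu = 7.

The Hessian of f at 0 is [[0, 0], [0, 0]] with rank 0, so corank 2. A Groebner basis of the Jacobian ideal J(f) in C{u,v} is {19683*u^2 + 13122*u*v + v^4 + 27*v^3 + 2187*v^2, u^3 - 27*u^2 - 18*u*v - 3*v^2, u^2*v + 81*u^2 + 54*u*v + 9*v^2, -162*u^2 + u*v^2 - 108*u*v + v^3/9 - 18*v^2}; counting standard monomials gives mu = 7. Corank 2; j^3 = (3*u + v)^3 is a perfect cube, so E-series; the 4-jet and mu = 7 give E_7.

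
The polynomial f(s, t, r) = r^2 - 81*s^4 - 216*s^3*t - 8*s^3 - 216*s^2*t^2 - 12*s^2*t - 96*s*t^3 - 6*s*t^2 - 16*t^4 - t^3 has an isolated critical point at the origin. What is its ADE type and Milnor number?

The Hessian of f at 0 is [[0, 0, 0], [0, 0, 0], [0, 0, 2]] with rank 1, so corank 2. A Groebner basis of the Jacobian ideal J(f) in C{s,t,r} is {t^4, s*t^2 + 5*t^3/9, s^2 + s*t + t^2/4, r}; counting standard monomials gives mu = 6. Corank 2; j^3 = -(2*s + t)^3 is a perfect cube, so E-series; the 4-jet and mu = 6 give E_6.

Type E_{6}, Milnor number mu = 6.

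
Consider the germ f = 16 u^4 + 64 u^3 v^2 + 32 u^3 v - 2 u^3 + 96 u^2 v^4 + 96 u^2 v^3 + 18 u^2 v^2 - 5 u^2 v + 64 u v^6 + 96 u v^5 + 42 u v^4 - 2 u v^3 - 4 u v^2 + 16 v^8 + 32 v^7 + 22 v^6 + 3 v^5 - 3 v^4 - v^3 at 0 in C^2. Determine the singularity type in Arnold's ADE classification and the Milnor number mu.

The Hessian of f at 0 is [[0, 0], [0, 0]] with rank 0, so corank 2. A Groebner basis of the Jacobian ideal J(f) in C{u,v} is {u*v^2 - u*v/9 - v^2/9, u*v/9 + v^3 + v^2/9, u^2 + 14*u*v/9 + 5*v^2/9}; counting standard monomials gives mu = 5. Corank 2; j^3 = -(u + v)^2*(2*u + v) has shape L^2 M (L != M), so D-series; mu = 5 gives D_5.

Type D5, Milnor number mu = 5.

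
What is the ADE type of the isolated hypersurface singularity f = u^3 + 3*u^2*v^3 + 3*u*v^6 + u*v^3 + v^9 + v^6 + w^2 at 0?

E_7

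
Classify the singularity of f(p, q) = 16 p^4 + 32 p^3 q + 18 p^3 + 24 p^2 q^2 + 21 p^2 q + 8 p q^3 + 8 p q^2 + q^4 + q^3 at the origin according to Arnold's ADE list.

D_5

The Hessian of f at 0 has rank 0. Corank 2; j^3 = (2*p + q)*(3*p + q)^2 has shape L^2 M (L != M), so D-series; mu = 5 gives D_5.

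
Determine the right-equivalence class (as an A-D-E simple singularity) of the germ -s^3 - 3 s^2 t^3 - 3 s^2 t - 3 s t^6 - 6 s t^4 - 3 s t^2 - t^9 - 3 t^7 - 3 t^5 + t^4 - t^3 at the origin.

E_{6}

The Hessian of f at 0 has rank 0. Corank 2; j^3 = -(s + t)^3 is a perfect cube, so E-series; the 4-jet and mu = 6 give E_6.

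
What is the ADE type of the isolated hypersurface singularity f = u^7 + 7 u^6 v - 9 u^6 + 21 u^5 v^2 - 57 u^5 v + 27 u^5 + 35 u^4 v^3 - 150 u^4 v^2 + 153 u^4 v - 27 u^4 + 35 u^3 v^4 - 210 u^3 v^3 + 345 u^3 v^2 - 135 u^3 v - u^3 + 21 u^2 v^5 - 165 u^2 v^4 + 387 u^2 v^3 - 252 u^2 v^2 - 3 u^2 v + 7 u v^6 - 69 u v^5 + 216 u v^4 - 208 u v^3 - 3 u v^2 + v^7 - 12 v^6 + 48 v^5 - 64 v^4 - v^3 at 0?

The Hessian of f at 0 is [[0, 0], [0, 0]] with rank 0, so corank 2. A Groebner basis of the Jacobian ideal J(f) in C{u,v} is {u^2/3 + 2*u*v/3 + v^4 + v^3/9 + v^2/3, u^3 + 7*u^2/3 + 14*u*v/3 + 16*v^3/9 + 7*v^2/3, u^2*v - 13*u^2/9 - 26*u*v/9 - 40*v^3/27 - 13*v^2/9, 2*u^2/3 + u*v^2 + 4*u*v/3 + 11*v^3/9 + 2*v^2/3}; counting standard monomials gives mu = 7. Corank 2; j^3 = -(u + v)^3 is a perfect cube, so E-series; the 4-jet and mu = 7 give E_7.

E_{7}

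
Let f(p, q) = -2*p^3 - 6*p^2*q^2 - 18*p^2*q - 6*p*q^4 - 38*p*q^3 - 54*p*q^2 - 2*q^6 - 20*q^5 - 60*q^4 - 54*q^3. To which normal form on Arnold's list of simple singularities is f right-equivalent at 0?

E_7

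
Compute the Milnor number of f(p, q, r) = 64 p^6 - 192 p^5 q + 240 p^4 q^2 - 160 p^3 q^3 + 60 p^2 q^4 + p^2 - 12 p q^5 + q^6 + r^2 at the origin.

5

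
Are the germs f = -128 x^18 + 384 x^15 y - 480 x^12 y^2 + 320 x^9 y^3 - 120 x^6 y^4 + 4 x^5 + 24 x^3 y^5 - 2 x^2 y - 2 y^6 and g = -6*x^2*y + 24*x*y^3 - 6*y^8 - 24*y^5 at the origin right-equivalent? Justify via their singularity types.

The Hessian of f at 0 is [[0, 0], [0, 0]] with rank 0, so corank 2. A Groebner basis of the Jacobian ideal J(f) in C{x,y} is {x^2/6 + y^5, x^3, x*y}; counting standard monomials gives mu = 7. Corank 2; j^3 = -2*x^2*y has shape L^2 M (L != M), so D-series; mu = 7 gives D_7. The Hessian of g at 0 is [[0, 0], [0, 0]] with rank 0, so corank 2. A Groebner basis of the Jacobian ideal J(g) in C{x,y} is {x^4, x^3*y + x^2 - 2*x*y^2, -x^3/2 + x^2*y^2, -x*y/2 + y^3}; counting standard monomials gives mu = 9. Corank 2; j^3 = -6*x^2*y has shape L^2 M (L != M), so D-series; mu = 9 gives D_9. f is D_7 but g is D_9, hence not right-equivalent.

No.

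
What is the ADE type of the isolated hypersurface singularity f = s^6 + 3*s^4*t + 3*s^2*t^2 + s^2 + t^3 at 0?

The Hessian of f at 0 has rank 1. Corank 1: A-series; mu = 2 gives A_2.

A_2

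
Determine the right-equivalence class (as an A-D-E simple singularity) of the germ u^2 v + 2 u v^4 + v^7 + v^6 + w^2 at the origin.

D_{7}

The Hessian of f at 0 is [[0, 0, 0], [0, 0, 0], [0, 0, 2]] with rank 1, so corank 2. A Groebner basis of the Jacobian ideal J(f) in C{u,v,w} is {u*v + v^4, u^3, u^2*v, -u^2/6 + u*v^2, w}; counting standard monomials gives mu = 7. Corank 2; j^3 = u^2*v has shape L^2 M (L != M), so D-series; mu = 7 gives D_7.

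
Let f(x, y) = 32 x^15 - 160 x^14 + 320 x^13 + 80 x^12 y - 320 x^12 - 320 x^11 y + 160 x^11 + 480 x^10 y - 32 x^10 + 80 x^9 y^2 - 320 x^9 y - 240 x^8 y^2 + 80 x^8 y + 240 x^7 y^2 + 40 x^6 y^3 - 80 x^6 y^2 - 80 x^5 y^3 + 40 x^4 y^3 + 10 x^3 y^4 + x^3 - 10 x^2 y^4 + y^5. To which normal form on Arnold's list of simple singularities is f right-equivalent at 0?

E8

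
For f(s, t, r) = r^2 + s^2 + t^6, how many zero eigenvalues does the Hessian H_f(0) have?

The Hessian at 0 is [[2, 0, 0], [0, 0, 0], [0, 0, 2]] of rank 2; hence corank 1.

1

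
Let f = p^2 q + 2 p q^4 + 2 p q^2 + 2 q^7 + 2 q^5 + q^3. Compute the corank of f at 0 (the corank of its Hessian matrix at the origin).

2

Hessian at 0 has rank 0.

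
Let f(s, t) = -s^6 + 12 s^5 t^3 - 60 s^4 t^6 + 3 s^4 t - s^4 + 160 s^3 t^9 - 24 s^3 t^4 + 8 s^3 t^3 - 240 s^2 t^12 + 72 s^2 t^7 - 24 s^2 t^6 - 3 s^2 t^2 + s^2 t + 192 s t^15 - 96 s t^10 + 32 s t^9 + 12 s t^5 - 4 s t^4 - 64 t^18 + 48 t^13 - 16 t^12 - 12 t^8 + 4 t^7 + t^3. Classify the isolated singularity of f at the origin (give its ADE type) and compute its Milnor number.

Type D4, Milnor number mu = 4.

The Hessian of f at 0 has rank 0. Corank 2; j^3 = t*(s^2 + t^2) splits into three distinct lines over C (the quadratic factor has nonzero discriminant), so D_4.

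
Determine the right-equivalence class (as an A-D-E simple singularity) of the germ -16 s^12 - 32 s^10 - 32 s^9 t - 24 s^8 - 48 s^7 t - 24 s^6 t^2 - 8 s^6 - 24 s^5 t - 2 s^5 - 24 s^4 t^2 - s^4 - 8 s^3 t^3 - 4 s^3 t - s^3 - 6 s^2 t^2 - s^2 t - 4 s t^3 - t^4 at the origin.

The Hessian of f at 0 is [[0, 0], [0, 0]] with rank 0, so corank 2. A Groebner basis of the Jacobian ideal J(f) in C{s,t} is {s*t^2, -s*t/4 + t^3, s^2 + s*t}; counting standard monomials gives mu = 5. Corank 2; j^3 = -s^2*(s + t) has shape L^2 M (L != M), so D-series; mu = 5 gives D_5.

D5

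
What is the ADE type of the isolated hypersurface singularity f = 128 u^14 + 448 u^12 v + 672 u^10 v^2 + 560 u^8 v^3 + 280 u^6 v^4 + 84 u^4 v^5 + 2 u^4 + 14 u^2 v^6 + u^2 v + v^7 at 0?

D_{8}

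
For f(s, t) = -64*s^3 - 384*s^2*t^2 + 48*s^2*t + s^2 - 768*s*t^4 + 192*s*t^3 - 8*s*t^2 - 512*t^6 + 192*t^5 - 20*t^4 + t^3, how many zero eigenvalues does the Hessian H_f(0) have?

Hessian at 0 has rank 1.

1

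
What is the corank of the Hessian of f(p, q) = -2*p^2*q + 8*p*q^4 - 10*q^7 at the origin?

Hessian at 0 has rank 0.

2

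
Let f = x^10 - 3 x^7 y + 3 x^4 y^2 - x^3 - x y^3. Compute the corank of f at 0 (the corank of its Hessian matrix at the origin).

2

Hessian at 0 has rank 0.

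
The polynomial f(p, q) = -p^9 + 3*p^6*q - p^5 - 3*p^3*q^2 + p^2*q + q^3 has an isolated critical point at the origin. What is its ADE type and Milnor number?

The Hessian of f at 0 has rank 0. Corank 2; j^3 = q*(p^2 + q^2) splits into three distinct lines over C (the quadratic factor has nonzero discriminant), so D_4.

Type D_4, Milnor number mu = 4.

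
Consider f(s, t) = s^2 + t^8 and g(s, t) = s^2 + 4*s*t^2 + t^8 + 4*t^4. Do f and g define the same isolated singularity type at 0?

The Hessian of f at 0 is [[2, 0], [0, 0]] with rank 1, so corank 1. A Groebner basis of the Jacobian ideal J(f) in C{s,t} is {t^7, s}; counting standard monomials gives mu = 7. Corank 1: A-series; mu = 7 gives A_7. The Hessian of g at 0 is [[2, 0], [0, 0]] with rank 1, so corank 1. A Groebner basis of the Jacobian ideal J(g) in C{s,t} is {s^4, s^3*t, s/2 + t^2}; counting standard monomials gives mu = 7. Corank 1: A-series; mu = 7 gives A_7. Both have type A_7, hence right-equivalent.

Yes.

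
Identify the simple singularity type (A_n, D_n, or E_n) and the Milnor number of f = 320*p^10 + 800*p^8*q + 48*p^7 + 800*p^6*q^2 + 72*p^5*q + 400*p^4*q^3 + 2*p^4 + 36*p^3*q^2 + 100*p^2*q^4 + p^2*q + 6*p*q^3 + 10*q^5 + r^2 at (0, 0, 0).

The Hessian of f at 0 has rank 1. Corank 2; j^3 = p^2*q has shape L^2 M (L != M), so D-series; mu = 6 gives D_6.

Type D6, Milnor number mu = 6.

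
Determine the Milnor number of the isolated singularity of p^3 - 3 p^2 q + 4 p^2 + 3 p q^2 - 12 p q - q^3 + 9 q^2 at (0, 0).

2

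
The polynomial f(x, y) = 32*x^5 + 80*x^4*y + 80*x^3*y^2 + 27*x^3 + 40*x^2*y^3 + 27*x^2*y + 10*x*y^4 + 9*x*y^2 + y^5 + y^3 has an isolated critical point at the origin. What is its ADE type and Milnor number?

Type E_{8}, Milnor number mu = 8.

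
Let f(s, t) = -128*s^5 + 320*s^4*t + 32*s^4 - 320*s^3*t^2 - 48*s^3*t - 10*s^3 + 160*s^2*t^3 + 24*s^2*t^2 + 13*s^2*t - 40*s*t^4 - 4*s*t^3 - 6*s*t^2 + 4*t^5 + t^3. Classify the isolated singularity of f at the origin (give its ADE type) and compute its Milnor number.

The Hessian of f at 0 has rank 0. Corank 2; j^3 = -(2*s - t)*(5*s^2 - 4*s*t + t^2) splits into three distinct lines over C (the quadratic factor has nonzero discriminant), so D_4.

Type D_{4}, Milnor number mu = 4.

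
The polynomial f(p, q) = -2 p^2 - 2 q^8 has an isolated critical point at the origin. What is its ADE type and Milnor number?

Type A_{7}, Milnor number mu = 7.

The Hessian of f at 0 is [[-4, 0], [0, 0]] with rank 1, so corank 1. A Groebner basis of the Jacobian ideal J(f) in C{p,q} is {q^7, p}; counting standard monomials gives mu = 7. Corank 1: A-series; mu = 7 gives A_7.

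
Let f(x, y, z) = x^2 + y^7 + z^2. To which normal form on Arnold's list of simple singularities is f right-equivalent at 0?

A_{6}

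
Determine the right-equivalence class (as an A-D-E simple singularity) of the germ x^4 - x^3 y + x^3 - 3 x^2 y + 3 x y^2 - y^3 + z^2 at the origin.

The Hessian of f at 0 is [[0, 0, 0], [0, 0, 0], [0, 0, 2]] with rank 1, so corank 2. A Groebner basis of the Jacobian ideal J(f) in C{x,y,z} is {3*x^2 - 6*x*y + y^4 + y^3 + 3*y^2, x^3 + 3*x^2 - 6*x*y + 3*y^2, x^2*y + 3*x^2 - 6*x*y + 3*y^2, 2*x^2 + x*y^2 - 4*x*y - y^3/3 + 2*y^2, z}; counting standard monomials gives mu = 7. Corank 2; j^3 = (x - y)^3 is a perfect cube, so E-series; the 4-jet and mu = 7 give E_7.

E7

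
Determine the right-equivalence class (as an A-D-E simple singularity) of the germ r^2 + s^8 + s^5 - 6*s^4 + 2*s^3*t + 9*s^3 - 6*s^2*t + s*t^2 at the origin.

D_{9}

The Hessian of f at 0 is [[0, 0, 0], [0, 0, 0], [0, 0, 2]] with rank 1, so corank 2. A Groebner basis of the Jacobian ideal J(f) in C{s,t,r} is {s^2*t^2 - 3*s*t^2 + t^3, 863*s^2*t/8 - 243*s^2 + s*t^3 - 54*s*t^2 + 651*s*t/8 + 9*t^3 - t^2/8, 1779*s^2*t/2 - 2187*s^2 - 378*s*t^2 + 1467*s*t/2 + t^4 + 54*t^3 - 3*t^2/2, s^3 - 3*s^2 + s*t, r}; counting standard monomials gives mu = 9. Corank 2; j^3 = s*(3*s - t)^2 has shape L^2 M (L != M), so D-series; mu = 9 gives D_9.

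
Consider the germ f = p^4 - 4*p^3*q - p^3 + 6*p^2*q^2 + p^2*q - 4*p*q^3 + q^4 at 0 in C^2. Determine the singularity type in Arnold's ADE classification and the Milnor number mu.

The Hessian of f at 0 has rank 0. Corank 2; j^3 = -p^2*(p - q) has shape L^2 M (L != M), so D-series; mu = 5 gives D_5.

Type D5, Milnor number mu = 5.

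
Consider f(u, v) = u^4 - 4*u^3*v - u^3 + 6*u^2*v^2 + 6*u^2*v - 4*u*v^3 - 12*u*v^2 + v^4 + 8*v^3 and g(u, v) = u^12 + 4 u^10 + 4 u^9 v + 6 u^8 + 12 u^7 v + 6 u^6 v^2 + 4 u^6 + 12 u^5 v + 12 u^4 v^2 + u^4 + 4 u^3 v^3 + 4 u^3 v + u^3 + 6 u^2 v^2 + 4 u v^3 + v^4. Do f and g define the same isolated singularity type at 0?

Yes.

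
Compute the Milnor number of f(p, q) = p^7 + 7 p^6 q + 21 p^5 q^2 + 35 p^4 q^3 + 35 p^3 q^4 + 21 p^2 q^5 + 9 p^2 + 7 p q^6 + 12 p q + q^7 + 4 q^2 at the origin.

6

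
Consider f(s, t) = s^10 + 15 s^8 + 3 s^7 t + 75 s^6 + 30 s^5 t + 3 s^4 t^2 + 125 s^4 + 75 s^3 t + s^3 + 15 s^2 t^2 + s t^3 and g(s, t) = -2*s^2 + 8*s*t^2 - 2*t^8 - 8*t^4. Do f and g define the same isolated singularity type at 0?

The Hessian of f at 0 is [[0, 0], [0, 0]] with rank 0, so corank 2. A Groebner basis of the Jacobian ideal J(f) in C{s,t} is {3*s^2/25 + t^4 + t^3/25, s^3, s^2*t - s^2/25 - t^3/75, 2*s^2/5 + s*t^2 + 2*t^3/15}; counting standard monomials gives mu = 7. Corank 2; j^3 = s^3 is a perfect cube, so E-series; the 4-jet and mu = 7 give E_7. The Hessian of g at 0 is [[-4, 0], [0, 0]] with rank 1, so corank 1. A Groebner basis of the Jacobian ideal J(g) in C{s,t} is {s^4, s^3*t, -s/2 + t^2}; counting standard monomials gives mu = 7. Corank 1: A-series; mu = 7 gives A_7. f is E_7 but g is A_7, hence not right-equivalent.

No.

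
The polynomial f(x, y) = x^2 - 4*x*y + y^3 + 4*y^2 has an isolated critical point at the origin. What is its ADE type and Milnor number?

Type A2, Milnor number mu = 2.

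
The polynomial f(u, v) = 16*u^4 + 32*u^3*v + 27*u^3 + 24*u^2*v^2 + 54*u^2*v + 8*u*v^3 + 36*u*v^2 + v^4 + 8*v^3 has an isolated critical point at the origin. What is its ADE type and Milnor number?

Type E_{6}, Milnor number mu = 6.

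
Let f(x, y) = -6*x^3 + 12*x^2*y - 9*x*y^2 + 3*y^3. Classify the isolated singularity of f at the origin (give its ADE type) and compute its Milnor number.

The Hessian of f at 0 has rank 0. Corank 2; j^3 = -3*(x - y)*(2*x^2 - 2*x*y + y^2) splits into three distinct lines over C (the quadratic factor has nonzero discriminant), so D_4.

Type D4, Milnor number mu = 4.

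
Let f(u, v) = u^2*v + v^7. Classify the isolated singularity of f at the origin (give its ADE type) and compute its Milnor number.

Type D_8, Milnor number mu = 8.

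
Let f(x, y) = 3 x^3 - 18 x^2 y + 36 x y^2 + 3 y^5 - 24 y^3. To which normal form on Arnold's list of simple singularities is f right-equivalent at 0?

E8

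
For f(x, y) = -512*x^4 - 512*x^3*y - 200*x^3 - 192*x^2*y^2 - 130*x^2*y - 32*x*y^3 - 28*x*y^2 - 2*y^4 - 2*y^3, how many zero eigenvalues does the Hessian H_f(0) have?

2

Hessian at 0 has rank 0.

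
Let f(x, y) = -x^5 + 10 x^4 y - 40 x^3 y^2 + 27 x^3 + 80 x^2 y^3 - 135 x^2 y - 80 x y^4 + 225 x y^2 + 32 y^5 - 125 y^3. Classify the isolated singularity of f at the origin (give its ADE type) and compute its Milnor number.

Type E_{8}, Milnor number mu = 8.

The Hessian of f at 0 is [[0, 0], [0, 0]] with rank 0, so corank 2. A Groebner basis of the Jacobian ideal J(f) in C{x,y} is {y^5, x*y^3 - 7*y^4/4, x^2 - 10*x*y/3 + 25*y^2/9}; counting standard monomials gives mu = 8. Corank 2; j^3 = (3*x - 5*y)^3 is a perfect cube, so E-series; the 5-jet and mu = 8 give E_8.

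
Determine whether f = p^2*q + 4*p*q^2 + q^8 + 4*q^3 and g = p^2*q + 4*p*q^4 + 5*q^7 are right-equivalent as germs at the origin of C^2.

No.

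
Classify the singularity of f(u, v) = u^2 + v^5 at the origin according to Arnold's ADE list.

A_4

The Hessian of f at 0 is [[2, 0], [0, 0]] with rank 1, so corank 1. A Groebner basis of the Jacobian ideal J(f) in C{u,v} is {v^4, u}; counting standard monomials gives mu = 4. Corank 1: A-series; mu = 4 gives A_4.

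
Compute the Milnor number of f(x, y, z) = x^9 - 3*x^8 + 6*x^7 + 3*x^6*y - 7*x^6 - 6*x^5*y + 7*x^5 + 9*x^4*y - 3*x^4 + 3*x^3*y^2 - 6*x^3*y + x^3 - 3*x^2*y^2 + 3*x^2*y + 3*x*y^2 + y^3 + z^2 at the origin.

8

The Hessian of f at 0 has rank 1. Corank 2; j^3 = (x + y)^3 is a perfect cube, so E-series; the 5-jet and mu = 8 give E_8.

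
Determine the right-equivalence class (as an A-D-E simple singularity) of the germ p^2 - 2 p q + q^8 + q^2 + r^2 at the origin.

A7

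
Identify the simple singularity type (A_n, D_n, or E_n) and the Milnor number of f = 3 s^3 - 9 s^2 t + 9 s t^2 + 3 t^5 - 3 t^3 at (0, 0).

The Hessian of f at 0 has rank 0. Corank 2; j^3 = 3*(s - t)^3 is a perfect cube, so E-series; the 5-jet and mu = 8 give E_8.

Type E8, Milnor number mu = 8.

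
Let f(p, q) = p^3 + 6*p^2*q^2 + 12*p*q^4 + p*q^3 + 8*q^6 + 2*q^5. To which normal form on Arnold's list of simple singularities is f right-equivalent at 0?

E7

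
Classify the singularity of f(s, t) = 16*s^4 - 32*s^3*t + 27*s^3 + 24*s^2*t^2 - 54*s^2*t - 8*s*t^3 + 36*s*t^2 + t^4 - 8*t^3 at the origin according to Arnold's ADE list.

The Hessian of f at 0 is [[0, 0], [0, 0]] with rank 0, so corank 2. A Groebner basis of the Jacobian ideal J(f) in C{s,t} is {t^4, s*t^2 - 11*t^3/18, s^2 - 4*s*t/3 + 4*t^2/9}; counting standard monomials gives mu = 6. Corank 2; j^3 = (3*s - 2*t)^3 is a perfect cube, so E-series; the 4-jet and mu = 6 give E_6.

E_{6}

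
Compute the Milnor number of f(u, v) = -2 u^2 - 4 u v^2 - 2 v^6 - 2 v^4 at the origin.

5

The Hessian of f at 0 has rank 1. Corank 1: A-series; mu = 5 gives A_5.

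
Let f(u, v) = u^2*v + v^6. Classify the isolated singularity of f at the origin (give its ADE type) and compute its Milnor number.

Type D_7, Milnor number mu = 7.

The Hessian of f at 0 is [[0, 0], [0, 0]] with rank 0, so corank 2. A Groebner basis of the Jacobian ideal J(f) in C{u,v} is {u^2/6 + v^5, u^3, u*v}; counting standard monomials gives mu = 7. Corank 2; j^3 = u^2*v has shape L^2 M (L != M), so D-series; mu = 7 gives D_7.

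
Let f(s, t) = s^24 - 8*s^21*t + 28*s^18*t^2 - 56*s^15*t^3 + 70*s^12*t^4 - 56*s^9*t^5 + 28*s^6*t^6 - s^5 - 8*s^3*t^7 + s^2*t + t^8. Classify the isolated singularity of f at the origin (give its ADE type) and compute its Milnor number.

The Hessian of f at 0 has rank 0. Corank 2; j^3 = s^2*t has shape L^2 M (L != M), so D-series; mu = 9 gives D_9.

Type D9, Milnor number mu = 9.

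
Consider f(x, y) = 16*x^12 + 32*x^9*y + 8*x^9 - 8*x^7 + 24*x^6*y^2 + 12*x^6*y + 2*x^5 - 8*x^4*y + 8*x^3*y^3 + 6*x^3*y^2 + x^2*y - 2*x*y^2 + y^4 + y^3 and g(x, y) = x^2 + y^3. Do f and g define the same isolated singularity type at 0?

The Hessian of f at 0 has rank 0. Corank 2; j^3 = y*(x - y)^2 has shape L^2 M (L != M), so D-series; mu = 5 gives D_5. The Hessian of g at 0 has rank 1. Corank 1: A-series; mu = 2 gives A_2. f is D_5 but g is A_2, hence not right-equivalent.

No.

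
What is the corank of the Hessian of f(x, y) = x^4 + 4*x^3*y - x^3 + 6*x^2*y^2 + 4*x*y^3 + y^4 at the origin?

Hessian at 0 has rank 0.

2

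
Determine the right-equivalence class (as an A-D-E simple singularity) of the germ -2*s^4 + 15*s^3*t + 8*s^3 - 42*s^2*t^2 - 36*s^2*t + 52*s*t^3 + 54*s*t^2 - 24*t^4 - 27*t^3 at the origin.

E_{7}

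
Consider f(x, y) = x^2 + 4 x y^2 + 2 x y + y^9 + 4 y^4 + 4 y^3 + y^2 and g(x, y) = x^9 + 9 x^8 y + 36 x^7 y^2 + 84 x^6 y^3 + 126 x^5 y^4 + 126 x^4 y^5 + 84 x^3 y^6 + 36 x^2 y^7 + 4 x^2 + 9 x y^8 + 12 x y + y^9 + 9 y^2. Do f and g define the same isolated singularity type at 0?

Yes.

The Hessian of f at 0 has rank 1. Corank 1: A-series; mu = 8 gives A_8. The Hessian of g at 0 has rank 1. Corank 1: A-series; mu = 8 gives A_8. Both have type A_8, hence right-equivalent.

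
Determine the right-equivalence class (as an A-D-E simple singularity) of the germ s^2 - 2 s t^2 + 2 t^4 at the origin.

The Hessian of f at 0 is [[2, 0], [0, 0]] with rank 1, so corank 1. A Groebner basis of the Jacobian ideal J(f) in C{s,t} is {s^2, s*t, -s + t^2}; counting standard monomials gives mu = 3. Corank 1: A-series; mu = 3 gives A_3.

A_{3}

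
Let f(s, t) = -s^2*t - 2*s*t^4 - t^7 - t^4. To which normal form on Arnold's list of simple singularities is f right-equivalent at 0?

D_{5}

The Hessian of f at 0 is [[0, 0], [0, 0]] with rank 0, so corank 2. A Groebner basis of the Jacobian ideal J(f) in C{s,t} is {s^3, s^2/4 + t^3, s*t}; counting standard monomials gives mu = 5. Corank 2; j^3 = -s^2*t has shape L^2 M (L != M), so D-series; mu = 5 gives D_5.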